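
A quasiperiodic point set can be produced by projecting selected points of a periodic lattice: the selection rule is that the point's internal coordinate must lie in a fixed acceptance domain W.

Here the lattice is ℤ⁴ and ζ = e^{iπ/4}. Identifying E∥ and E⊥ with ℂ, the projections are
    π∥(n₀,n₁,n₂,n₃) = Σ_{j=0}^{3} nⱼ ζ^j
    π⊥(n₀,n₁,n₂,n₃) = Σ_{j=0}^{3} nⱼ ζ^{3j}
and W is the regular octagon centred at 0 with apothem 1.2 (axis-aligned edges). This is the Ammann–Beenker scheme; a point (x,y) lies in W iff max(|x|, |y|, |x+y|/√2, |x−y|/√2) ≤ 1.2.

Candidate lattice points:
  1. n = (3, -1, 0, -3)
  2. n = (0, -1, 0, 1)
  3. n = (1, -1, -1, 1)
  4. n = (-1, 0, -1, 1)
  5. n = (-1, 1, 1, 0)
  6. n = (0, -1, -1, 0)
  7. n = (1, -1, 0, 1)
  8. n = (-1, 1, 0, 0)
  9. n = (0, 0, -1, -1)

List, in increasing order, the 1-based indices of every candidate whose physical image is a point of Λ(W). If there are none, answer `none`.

6, 9

With ζ = e^{iπ/4} the internal vectors are ζ^0,ζ^3,ζ^6,ζ^9.
#1 (3, -1, 0, -3): internal (1.585786, -2.828427); octagon support 3.121320 vs apothem 1.2 → ∉ W
#2 (0, -1, 0, 1): internal (1.414214, 0.000000); octagon support 1.414214 vs apothem 1.2 → ∉ W
#3 (1, -1, -1, 1): internal (2.414214, 1.000000); octagon support 2.414214 vs apothem 1.2 → ∉ W
#4 (-1, 0, -1, 1): internal (-0.292893, 1.707107); octagon support 1.707107 vs apothem 1.2 → ∉ W
#5 (-1, 1, 1, 0): internal (-1.707107, -0.292893); octagon support 1.707107 vs apothem 1.2 → ∉ W
#6 (0, -1, -1, 0): internal (0.707107, 0.292893); octagon support 0.707107 vs apothem 1.2 → ∈ W
#7 (1, -1, 0, 1): internal (2.414214, 0.000000); octagon support 2.414214 vs apothem 1.2 → ∉ W
#8 (-1, 1, 0, 0): internal (-1.707107, 0.707107); octagon support 1.707107 vs apothem 1.2 → ∉ W
#9 (0, 0, -1, -1): internal (-0.707107, 0.292893); octagon support 0.707107 vs apothem 1.2 → ∈ W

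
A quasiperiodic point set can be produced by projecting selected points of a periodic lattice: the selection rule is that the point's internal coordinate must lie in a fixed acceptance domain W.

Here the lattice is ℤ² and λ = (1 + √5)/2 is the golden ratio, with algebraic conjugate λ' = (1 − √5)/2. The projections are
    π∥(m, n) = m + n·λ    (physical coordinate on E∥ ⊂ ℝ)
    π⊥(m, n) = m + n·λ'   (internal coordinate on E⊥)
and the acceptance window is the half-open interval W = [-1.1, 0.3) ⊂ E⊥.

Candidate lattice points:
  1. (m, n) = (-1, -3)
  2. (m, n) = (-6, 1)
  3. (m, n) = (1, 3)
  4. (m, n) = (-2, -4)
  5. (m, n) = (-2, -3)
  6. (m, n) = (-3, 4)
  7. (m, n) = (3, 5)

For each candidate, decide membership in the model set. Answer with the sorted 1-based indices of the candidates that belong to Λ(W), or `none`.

3, 5, 7

λ' = (1−√5)/2 ≈ -0.61803.
#1 (-1,-3): internal coord -1 + (-3)·λ' = +0.85410; +0.85410 ∉ [-1.1, 0.3) → out
#2 (-6,1): internal coord -6 + (1)·λ' = -6.61803; -6.61803 ∉ [-1.1, 0.3) → out
#3 (1,3): internal coord 1 + (3)·λ' = -0.85410; -0.85410 ∈ [-1.1, 0.3) → IN Λ
#4 (-2,-4): internal coord -2 + (-4)·λ' = +0.47214; +0.47214 ∉ [-1.1, 0.3) → out
#5 (-2,-3): internal coord -2 + (-3)·λ' = -0.14590; -0.14590 ∈ [-1.1, 0.3) → IN Λ
#6 (-3,4): internal coord -3 + (4)·λ' = -5.47214; -5.47214 ∉ [-1.1, 0.3) → out
#7 (3,5): internal coord 3 + (5)·λ' = -0.09017; -0.09017 ∈ [-1.1, 0.3) → IN Λ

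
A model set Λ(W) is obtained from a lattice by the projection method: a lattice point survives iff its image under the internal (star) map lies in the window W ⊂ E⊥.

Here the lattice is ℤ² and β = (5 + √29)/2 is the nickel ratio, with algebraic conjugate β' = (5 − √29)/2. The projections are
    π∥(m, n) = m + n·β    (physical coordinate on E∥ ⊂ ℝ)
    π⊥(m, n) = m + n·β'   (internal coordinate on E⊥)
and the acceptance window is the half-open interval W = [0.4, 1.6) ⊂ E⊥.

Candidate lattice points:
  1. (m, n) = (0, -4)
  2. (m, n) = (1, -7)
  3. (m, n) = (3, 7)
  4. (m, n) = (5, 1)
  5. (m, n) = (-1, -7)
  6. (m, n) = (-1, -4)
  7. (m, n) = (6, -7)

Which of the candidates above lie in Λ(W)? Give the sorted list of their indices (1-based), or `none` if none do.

1

Numerically β ≈ 5.1926 and β' = −1/β ≈ -0.1926.
[1] lift (0,-4): star map gives 0.7703; window check 0.4 ≤ 0.7703 < 1.6 is true → IN Λ
[2] lift (1,-7): star map gives 2.3481; window check 0.4 ≤ 2.3481 < 1.6 is false → out
[3] lift (3,7): star map gives 1.6519; window check 0.4 ≤ 1.6519 < 1.6 is false → out
[4] lift (5,1): star map gives 4.8074; window check 0.4 ≤ 4.8074 < 1.6 is false → out
[5] lift (-1,-7): star map gives 0.3481; window check 0.4 ≤ 0.3481 < 1.6 is false → out
[6] lift (-1,-4): star map gives -0.2297; window check 0.4 ≤ -0.2297 < 1.6 is false → out
[7] lift (6,-7): star map gives 7.3481; window check 0.4 ≤ 7.3481 < 1.6 is false → out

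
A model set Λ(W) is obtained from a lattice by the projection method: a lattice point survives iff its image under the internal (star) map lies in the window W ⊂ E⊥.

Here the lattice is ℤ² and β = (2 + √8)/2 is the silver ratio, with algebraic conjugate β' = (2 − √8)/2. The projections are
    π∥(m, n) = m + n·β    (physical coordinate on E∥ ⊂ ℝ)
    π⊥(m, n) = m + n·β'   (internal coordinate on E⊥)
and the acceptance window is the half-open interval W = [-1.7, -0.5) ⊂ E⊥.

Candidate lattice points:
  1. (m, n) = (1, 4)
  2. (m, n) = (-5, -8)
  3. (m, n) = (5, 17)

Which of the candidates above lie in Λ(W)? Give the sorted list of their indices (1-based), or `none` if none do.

1, 2

β' = (2−√8)/2 ≈ -0.4142.
[1] lift (1,4): star map gives -0.6569; window check -1.7 ≤ -0.6569 < -0.5 is true → IN Λ
[2] lift (-5,-8): star map gives -1.6863; window check -1.7 ≤ -1.6863 < -0.5 is true → IN Λ
[3] lift (5,17): star map gives -2.0416; window check -1.7 ≤ -2.0416 < -0.5 is false → out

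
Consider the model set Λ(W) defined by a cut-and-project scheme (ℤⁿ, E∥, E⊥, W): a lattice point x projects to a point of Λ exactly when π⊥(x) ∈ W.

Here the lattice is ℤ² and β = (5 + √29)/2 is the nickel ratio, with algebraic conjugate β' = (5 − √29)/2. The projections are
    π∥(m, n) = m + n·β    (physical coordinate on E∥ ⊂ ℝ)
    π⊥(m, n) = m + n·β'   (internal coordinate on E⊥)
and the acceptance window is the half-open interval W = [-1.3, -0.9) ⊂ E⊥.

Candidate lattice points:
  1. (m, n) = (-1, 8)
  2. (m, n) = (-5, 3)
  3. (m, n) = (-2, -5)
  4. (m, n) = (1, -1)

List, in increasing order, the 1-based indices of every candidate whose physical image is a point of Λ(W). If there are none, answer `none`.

β' = (5−√29)/2 ≈ -0.1926.
#1 (-1,8): internal coord -1 + (8)·β' = -2.5407; -2.5407 ∉ [-1.3, -0.9) → out
#2 (-5,3): internal coord -5 + (3)·β' = -5.5777; -5.5777 ∉ [-1.3, -0.9) → out
#3 (-2,-5): internal coord -2 + (-5)·β' = -1.0371; -1.0371 ∈ [-1.3, -0.9) → IN Λ
#4 (1,-1): internal coord 1 + (-1)·β' = +1.1926; +1.1926 ∉ [-1.3, -0.9) → out

3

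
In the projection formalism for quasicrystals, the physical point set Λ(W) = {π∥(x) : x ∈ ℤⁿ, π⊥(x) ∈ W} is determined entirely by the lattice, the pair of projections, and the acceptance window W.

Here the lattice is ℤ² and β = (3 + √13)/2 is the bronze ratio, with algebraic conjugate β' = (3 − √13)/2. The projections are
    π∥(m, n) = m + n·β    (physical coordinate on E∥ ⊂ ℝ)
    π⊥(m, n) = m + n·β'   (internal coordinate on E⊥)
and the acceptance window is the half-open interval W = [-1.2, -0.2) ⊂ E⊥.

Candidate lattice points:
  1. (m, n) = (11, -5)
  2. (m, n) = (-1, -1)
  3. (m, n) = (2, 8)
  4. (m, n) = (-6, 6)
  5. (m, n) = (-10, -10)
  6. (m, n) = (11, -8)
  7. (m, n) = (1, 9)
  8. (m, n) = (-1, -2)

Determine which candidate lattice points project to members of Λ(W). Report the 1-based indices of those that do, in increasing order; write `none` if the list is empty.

2, 3, 8

β' = (3−√13)/2 ≈ -0.30278.
[1] lift (11,-5): star map gives 12.51388; window check -1.2 ≤ 12.51388 < -0.2 is false → out
[2] lift (-1,-1): star map gives -0.69722; window check -1.2 ≤ -0.69722 < -0.2 is true → IN Λ
[3] lift (2,8): star map gives -0.42221; window check -1.2 ≤ -0.42221 < -0.2 is true → IN Λ
[4] lift (-6,6): star map gives -7.81665; window check -1.2 ≤ -7.81665 < -0.2 is false → out
[5] lift (-10,-10): star map gives -6.97224; window check -1.2 ≤ -6.97224 < -0.2 is false → out
[6] lift (11,-8): star map gives 13.42221; window check -1.2 ≤ 13.42221 < -0.2 is false → out
[7] lift (1,9): star map gives -1.72498; window check -1.2 ≤ -1.72498 < -0.2 is false → out
[8] lift (-1,-2): star map gives -0.39445; window check -1.2 ≤ -0.39445 < -0.2 is true → IN Λ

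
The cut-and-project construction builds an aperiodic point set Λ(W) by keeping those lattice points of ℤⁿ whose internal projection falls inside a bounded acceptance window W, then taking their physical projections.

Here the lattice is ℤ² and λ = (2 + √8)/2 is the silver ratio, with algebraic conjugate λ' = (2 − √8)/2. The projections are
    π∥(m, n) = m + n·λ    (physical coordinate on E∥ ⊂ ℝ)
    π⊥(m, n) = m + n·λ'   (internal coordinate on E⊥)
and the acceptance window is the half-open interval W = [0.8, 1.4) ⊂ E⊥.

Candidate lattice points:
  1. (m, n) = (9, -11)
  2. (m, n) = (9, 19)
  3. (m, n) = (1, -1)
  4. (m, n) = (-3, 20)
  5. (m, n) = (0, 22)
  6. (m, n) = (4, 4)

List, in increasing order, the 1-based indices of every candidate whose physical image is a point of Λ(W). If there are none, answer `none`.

λ' = (2−√8)/2 ≈ -0.41421.
candidate 1: (m,n)=(9,-11) → π∥ = 9-11·λ ≈ -17.55635, π⊥ = 9-11·λ' ≈ 13.55635 ∉ [0.8, 1.4) ⇒ out
candidate 2: (m,n)=(9,19) → π∥ = 9+19·λ ≈ 54.87006, π⊥ = 9+19·λ' ≈ 1.12994 ∈ [0.8, 1.4) ⇒ IN Λ
candidate 3: (m,n)=(1,-1) → π∥ = 1-1·λ ≈ -1.41421, π⊥ = 1-1·λ' ≈ 1.41421 ∉ [0.8, 1.4) ⇒ out
candidate 4: (m,n)=(-3,20) → π∥ = -3+20·λ ≈ 45.28427, π⊥ = -3+20·λ' ≈ -11.28427 ∉ [0.8, 1.4) ⇒ out
candidate 5: (m,n)=(0,22) → π∥ = 0+22·λ ≈ 53.11270, π⊥ = 0+22·λ' ≈ -9.11270 ∉ [0.8, 1.4) ⇒ out
candidate 6: (m,n)=(4,4) → π∥ = 4+4·λ ≈ 13.65685, π⊥ = 4+4·λ' ≈ 2.34315 ∉ [0.8, 1.4) ⇒ out

2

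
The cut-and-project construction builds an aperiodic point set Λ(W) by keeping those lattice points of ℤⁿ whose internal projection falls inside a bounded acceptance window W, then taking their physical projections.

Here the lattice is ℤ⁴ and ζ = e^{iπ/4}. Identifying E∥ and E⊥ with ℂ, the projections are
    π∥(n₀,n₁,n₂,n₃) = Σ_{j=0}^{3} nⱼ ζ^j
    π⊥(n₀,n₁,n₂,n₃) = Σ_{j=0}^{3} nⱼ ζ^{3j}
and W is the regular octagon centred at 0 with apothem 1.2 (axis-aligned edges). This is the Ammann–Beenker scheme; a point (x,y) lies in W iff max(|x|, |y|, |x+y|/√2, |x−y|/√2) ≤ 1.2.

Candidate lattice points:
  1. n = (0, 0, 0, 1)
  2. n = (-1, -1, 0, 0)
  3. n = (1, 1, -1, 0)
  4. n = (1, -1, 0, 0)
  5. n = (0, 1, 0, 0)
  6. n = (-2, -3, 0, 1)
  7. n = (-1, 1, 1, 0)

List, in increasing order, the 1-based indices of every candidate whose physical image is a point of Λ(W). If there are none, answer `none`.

1, 2, 5

π⊥(n) = n₀ + n₁ζ³ + n₂ζ⁶ + n₃ζ⁹ where ζ = e^{iπ/4}.
candidate 1: n = (0, 0, 0, 1) → π⊥ ≈ (+0.70711, +0.70711); max(|x|,|y|,|x±y|/√2) = 1.00000 ≤ 1.2 ⇒ ∈ W
candidate 2: n = (-1, -1, 0, 0) → π⊥ ≈ (-0.29289, -0.70711); max(|x|,|y|,|x±y|/√2) = 0.70711 ≤ 1.2 ⇒ ∈ W
candidate 3: n = (1, 1, -1, 0) → π⊥ ≈ (+0.29289, +1.70711); max(|x|,|y|,|x±y|/√2) = 1.70711 > 1.2 ⇒ ∉ W
candidate 4: n = (1, -1, 0, 0) → π⊥ ≈ (+1.70711, -0.70711); max(|x|,|y|,|x±y|/√2) = 1.70711 > 1.2 ⇒ ∉ W
candidate 5: n = (0, 1, 0, 0) → π⊥ ≈ (-0.70711, +0.70711); max(|x|,|y|,|x±y|/√2) = 1.00000 ≤ 1.2 ⇒ ∈ W
candidate 6: n = (-2, -3, 0, 1) → π⊥ ≈ (+0.82843, -1.41421); max(|x|,|y|,|x±y|/√2) = 1.58579 > 1.2 ⇒ ∉ W
candidate 7: n = (-1, 1, 1, 0) → π⊥ ≈ (-1.70711, -0.29289); max(|x|,|y|,|x±y|/√2) = 1.70711 > 1.2 ⇒ ∉ W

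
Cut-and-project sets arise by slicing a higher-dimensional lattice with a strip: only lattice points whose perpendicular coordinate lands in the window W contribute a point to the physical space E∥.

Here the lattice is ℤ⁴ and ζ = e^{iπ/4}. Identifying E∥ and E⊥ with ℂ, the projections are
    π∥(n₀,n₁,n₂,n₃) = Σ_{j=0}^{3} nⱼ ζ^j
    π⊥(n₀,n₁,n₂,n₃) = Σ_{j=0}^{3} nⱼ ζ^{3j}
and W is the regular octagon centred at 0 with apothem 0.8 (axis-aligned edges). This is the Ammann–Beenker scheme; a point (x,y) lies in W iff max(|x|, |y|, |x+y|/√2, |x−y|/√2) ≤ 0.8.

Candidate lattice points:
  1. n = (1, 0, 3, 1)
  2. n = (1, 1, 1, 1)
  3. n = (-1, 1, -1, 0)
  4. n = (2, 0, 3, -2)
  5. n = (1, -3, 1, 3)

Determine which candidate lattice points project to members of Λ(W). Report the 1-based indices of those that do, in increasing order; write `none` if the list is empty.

none

π⊥(n) = n₀ + n₁ζ³ + n₂ζ⁶ + n₃ζ⁹ where ζ = e^{iπ/4}.
#1 (1, 0, 3, 1): internal (1.7071, -2.2929); octagon support 2.8284 vs apothem 0.8 → ∉ W
#2 (1, 1, 1, 1): internal (1.0000, 0.4142); octagon support 1.0000 vs apothem 0.8 → ∉ W
#3 (-1, 1, -1, 0): internal (-1.7071, 1.7071); octagon support 2.4142 vs apothem 0.8 → ∉ W
#4 (2, 0, 3, -2): internal (0.5858, -4.4142); octagon support 4.4142 vs apothem 0.8 → ∉ W
#5 (1, -3, 1, 3): internal (5.2426, -1.0000); octagon support 5.2426 vs apothem 0.8 → ∉ W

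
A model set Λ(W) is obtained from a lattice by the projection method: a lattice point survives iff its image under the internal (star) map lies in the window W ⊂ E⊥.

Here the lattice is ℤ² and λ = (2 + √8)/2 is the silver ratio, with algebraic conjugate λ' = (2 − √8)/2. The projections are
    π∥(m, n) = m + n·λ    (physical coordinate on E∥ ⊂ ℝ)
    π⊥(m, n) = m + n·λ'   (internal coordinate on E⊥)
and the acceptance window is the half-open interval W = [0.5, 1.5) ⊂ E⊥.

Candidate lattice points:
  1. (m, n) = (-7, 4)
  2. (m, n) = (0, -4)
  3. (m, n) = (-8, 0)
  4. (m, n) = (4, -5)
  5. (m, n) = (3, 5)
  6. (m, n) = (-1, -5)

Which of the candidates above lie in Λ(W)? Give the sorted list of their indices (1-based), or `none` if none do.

Compute λ' = (2−√8)/2 = -0.4142, so π⊥(m,n) = m -0.4142·n.
#1 (-7,4): internal coord -7 + (4)·λ' = -8.6569; -8.6569 ∉ [0.5, 1.5) → out
#2 (0,-4): internal coord 0 + (-4)·λ' = +1.6569; +1.6569 ∉ [0.5, 1.5) → out
#3 (-8,0): internal coord -8 + (0)·λ' = -8.0000; -8.0000 ∉ [0.5, 1.5) → out
#4 (4,-5): internal coord 4 + (-5)·λ' = +6.0711; +6.0711 ∉ [0.5, 1.5) → out
#5 (3,5): internal coord 3 + (5)·λ' = +0.9289; +0.9289 ∈ [0.5, 1.5) → IN Λ
#6 (-1,-5): internal coord -1 + (-5)·λ' = +1.0711; +1.0711 ∈ [0.5, 1.5) → IN Λ

5, 6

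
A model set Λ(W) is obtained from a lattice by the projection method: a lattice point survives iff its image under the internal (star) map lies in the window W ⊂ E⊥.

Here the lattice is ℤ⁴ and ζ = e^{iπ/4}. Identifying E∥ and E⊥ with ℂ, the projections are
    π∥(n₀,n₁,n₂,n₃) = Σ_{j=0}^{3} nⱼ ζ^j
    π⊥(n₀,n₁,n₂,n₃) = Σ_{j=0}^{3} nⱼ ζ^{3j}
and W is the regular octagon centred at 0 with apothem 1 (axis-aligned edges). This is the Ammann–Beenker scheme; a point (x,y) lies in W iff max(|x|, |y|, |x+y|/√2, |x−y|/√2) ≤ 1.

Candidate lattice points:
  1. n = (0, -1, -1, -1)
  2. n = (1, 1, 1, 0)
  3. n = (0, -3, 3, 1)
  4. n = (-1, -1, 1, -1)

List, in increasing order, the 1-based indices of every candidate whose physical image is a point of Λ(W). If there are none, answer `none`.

1, 2

Internal map: ζ^{3j} for j=0..3 gives (1,0), (−√2/2,√2/2), (0,−1), (√2/2,√2/2).
#1 (0, -1, -1, -1): internal (0.00000, -0.41421); octagon support 0.41421 vs apothem 1 → ∈ W
#2 (1, 1, 1, 0): internal (0.29289, -0.29289); octagon support 0.41421 vs apothem 1 → ∈ W
#3 (0, -3, 3, 1): internal (2.82843, -4.41421); octagon support 5.12132 vs apothem 1 → ∉ W
#4 (-1, -1, 1, -1): internal (-1.00000, -2.41421); octagon support 2.41421 vs apothem 1 → ∉ W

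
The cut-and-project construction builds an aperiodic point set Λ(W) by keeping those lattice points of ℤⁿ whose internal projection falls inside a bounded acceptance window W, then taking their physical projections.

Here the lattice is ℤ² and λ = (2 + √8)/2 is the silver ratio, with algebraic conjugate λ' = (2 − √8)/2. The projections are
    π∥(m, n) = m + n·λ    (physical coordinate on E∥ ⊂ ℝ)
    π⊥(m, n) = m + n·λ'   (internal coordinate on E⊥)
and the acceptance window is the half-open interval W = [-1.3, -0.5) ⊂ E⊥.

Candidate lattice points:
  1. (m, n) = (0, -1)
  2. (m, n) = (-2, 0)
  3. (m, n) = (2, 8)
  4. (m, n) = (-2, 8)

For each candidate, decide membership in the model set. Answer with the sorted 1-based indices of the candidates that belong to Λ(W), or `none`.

none

Compute λ' = (2−√8)/2 = -0.41421, so π⊥(m,n) = m -0.41421·n.
#1 (0,-1): internal coord 0 + (-1)·λ' = +0.41421; +0.41421 ∉ [-1.3, -0.5) → out
#2 (-2,0): internal coord -2 + (0)·λ' = -2.00000; -2.00000 ∉ [-1.3, -0.5) → out
#3 (2,8): internal coord 2 + (8)·λ' = -1.31371; -1.31371 ∉ [-1.3, -0.5) → out
#4 (-2,8): internal coord -2 + (8)·λ' = -5.31371; -5.31371 ∉ [-1.3, -0.5) → out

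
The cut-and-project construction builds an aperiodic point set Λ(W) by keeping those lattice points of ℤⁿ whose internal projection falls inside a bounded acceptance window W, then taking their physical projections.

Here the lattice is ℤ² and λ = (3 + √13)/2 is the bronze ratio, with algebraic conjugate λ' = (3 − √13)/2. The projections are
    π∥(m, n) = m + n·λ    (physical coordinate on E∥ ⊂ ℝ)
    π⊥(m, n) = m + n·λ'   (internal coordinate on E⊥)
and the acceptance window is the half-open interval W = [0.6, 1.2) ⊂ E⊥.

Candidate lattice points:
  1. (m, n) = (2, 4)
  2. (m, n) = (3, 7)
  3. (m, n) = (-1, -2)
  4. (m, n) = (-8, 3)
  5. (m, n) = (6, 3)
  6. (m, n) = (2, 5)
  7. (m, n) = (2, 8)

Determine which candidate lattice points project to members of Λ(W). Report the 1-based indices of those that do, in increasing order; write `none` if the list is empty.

Numerically λ ≈ 3.3028 and λ' = −1/λ ≈ -0.3028.
[1] lift (2,4): star map gives 0.7889; window check 0.6 ≤ 0.7889 < 1.2 is true → IN Λ
[2] lift (3,7): star map gives 0.8806; window check 0.6 ≤ 0.8806 < 1.2 is true → IN Λ
[3] lift (-1,-2): star map gives -0.3944; window check 0.6 ≤ -0.3944 < 1.2 is false → out
[4] lift (-8,3): star map gives -8.9083; window check 0.6 ≤ -8.9083 < 1.2 is false → out
[5] lift (6,3): star map gives 5.0917; window check 0.6 ≤ 5.0917 < 1.2 is false → out
[6] lift (2,5): star map gives 0.4861; window check 0.6 ≤ 0.4861 < 1.2 is false → out
[7] lift (2,8): star map gives -0.4222; window check 0.6 ≤ -0.4222 < 1.2 is false → out

1, 2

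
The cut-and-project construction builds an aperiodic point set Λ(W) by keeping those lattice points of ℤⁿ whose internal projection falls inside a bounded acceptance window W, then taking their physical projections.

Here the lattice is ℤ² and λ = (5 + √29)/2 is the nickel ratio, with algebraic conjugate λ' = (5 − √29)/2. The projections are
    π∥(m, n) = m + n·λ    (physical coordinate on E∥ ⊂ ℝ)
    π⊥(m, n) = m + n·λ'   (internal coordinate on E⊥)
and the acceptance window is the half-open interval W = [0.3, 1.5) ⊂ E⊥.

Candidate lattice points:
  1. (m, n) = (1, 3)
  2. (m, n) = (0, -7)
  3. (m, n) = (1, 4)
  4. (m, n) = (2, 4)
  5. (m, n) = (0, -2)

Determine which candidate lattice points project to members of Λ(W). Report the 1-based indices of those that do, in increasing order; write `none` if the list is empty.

1, 2, 4, 5

λ' = (5−√29)/2 ≈ -0.19258.
[1] lift (1,3): star map gives 0.42225; window check 0.3 ≤ 0.42225 < 1.5 is true → IN Λ
[2] lift (0,-7): star map gives 1.34808; window check 0.3 ≤ 1.34808 < 1.5 is true → IN Λ
[3] lift (1,4): star map gives 0.22967; window check 0.3 ≤ 0.22967 < 1.5 is false → out
[4] lift (2,4): star map gives 1.22967; window check 0.3 ≤ 1.22967 < 1.5 is true → IN Λ
[5] lift (0,-2): star map gives 0.38516; window check 0.3 ≤ 0.38516 < 1.5 is true → IN Λ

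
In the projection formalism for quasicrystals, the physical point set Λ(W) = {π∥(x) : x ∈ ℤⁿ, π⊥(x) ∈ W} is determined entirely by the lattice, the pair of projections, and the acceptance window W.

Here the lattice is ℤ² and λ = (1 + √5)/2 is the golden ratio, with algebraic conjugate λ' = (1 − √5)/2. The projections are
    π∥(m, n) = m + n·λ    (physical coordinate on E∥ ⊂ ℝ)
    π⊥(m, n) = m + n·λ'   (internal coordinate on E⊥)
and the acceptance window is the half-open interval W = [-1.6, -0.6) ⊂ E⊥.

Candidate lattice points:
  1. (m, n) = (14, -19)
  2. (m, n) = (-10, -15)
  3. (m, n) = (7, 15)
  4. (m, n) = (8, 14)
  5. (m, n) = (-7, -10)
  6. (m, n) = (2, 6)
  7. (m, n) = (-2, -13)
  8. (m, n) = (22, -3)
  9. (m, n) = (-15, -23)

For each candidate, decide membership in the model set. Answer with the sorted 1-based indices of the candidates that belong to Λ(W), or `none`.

Compute λ' = (1−√5)/2 = -0.6180, so π⊥(m,n) = m -0.6180·n.
candidate 1: (m,n)=(14,-19) → π∥ = 14-19·λ ≈ -16.7426, π⊥ = 14-19·λ' ≈ 25.7426 ∉ [-1.6, -0.6) ⇒ out
candidate 2: (m,n)=(-10,-15) → π∥ = -10-15·λ ≈ -34.2705, π⊥ = -10-15·λ' ≈ -0.7295 ∈ [-1.6, -0.6) ⇒ IN Λ
candidate 3: (m,n)=(7,15) → π∥ = 7+15·λ ≈ 31.2705, π⊥ = 7+15·λ' ≈ -2.2705 ∉ [-1.6, -0.6) ⇒ out
candidate 4: (m,n)=(8,14) → π∥ = 8+14·λ ≈ 30.6525, π⊥ = 8+14·λ' ≈ -0.6525 ∈ [-1.6, -0.6) ⇒ IN Λ
candidate 5: (m,n)=(-7,-10) → π∥ = -7-10·λ ≈ -23.1803, π⊥ = -7-10·λ' ≈ -0.8197 ∈ [-1.6, -0.6) ⇒ IN Λ
candidate 6: (m,n)=(2,6) → π∥ = 2+6·λ ≈ 11.7082, π⊥ = 2+6·λ' ≈ -1.7082 ∉ [-1.6, -0.6) ⇒ out
candidate 7: (m,n)=(-2,-13) → π∥ = -2-13·λ ≈ -23.0344, π⊥ = -2-13·λ' ≈ 6.0344 ∉ [-1.6, -0.6) ⇒ out
candidate 8: (m,n)=(22,-3) → π∥ = 22-3·λ ≈ 17.1459, π⊥ = 22-3·λ' ≈ 23.8541 ∉ [-1.6, -0.6) ⇒ out
candidate 9: (m,n)=(-15,-23) → π∥ = -15-23·λ ≈ -52.2148, π⊥ = -15-23·λ' ≈ -0.7852 ∈ [-1.6, -0.6) ⇒ IN Λ

2, 4, 5, 9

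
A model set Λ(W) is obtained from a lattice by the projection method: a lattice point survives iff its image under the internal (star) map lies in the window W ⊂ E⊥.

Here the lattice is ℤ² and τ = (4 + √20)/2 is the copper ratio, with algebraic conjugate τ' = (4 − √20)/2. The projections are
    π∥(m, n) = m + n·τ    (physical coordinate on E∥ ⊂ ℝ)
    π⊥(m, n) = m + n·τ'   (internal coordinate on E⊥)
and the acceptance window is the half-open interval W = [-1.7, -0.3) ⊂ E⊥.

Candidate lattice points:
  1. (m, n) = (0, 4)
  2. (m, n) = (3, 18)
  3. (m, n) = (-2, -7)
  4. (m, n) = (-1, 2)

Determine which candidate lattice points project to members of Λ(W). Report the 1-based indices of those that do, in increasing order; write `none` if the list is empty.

Numerically τ ≈ 4.236068 and τ' = −1/τ ≈ -0.236068.
candidate 1: (m,n)=(0,4) → π∥ = 0+4·τ ≈ 16.944272, π⊥ = 0+4·τ' ≈ -0.944272 ∈ [-1.7, -0.3) ⇒ IN Λ
candidate 2: (m,n)=(3,18) → π∥ = 3+18·τ ≈ 79.249224, π⊥ = 3+18·τ' ≈ -1.249224 ∈ [-1.7, -0.3) ⇒ IN Λ
candidate 3: (m,n)=(-2,-7) → π∥ = -2-7·τ ≈ -31.652476, π⊥ = -2-7·τ' ≈ -0.347524 ∈ [-1.7, -0.3) ⇒ IN Λ
candidate 4: (m,n)=(-1,2) → π∥ = -1+2·τ ≈ 7.472136, π⊥ = -1+2·τ' ≈ -1.472136 ∈ [-1.7, -0.3) ⇒ IN Λ

1, 2, 3, 4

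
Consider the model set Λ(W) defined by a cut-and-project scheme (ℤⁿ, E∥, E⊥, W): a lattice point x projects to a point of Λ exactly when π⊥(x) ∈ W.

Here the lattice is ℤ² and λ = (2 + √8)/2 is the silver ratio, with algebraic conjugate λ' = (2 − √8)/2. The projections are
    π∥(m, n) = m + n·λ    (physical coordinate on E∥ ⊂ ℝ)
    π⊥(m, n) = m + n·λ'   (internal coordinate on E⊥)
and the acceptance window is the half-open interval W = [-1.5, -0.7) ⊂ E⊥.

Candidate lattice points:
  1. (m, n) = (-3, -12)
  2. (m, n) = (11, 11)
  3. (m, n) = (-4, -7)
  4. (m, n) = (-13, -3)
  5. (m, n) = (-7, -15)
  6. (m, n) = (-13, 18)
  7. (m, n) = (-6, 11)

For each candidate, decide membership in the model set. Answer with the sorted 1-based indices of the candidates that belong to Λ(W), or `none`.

Compute λ' = (2−√8)/2 = -0.4142, so π⊥(m,n) = m -0.4142·n.
[1] lift (-3,-12): star map gives 1.9706; window check -1.5 ≤ 1.9706 < -0.7 is false → out
[2] lift (11,11): star map gives 6.4437; window check -1.5 ≤ 6.4437 < -0.7 is false → out
[3] lift (-4,-7): star map gives -1.1005; window check -1.5 ≤ -1.1005 < -0.7 is true → IN Λ
[4] lift (-13,-3): star map gives -11.7574; window check -1.5 ≤ -11.7574 < -0.7 is false → out
[5] lift (-7,-15): star map gives -0.7868; window check -1.5 ≤ -0.7868 < -0.7 is true → IN Λ
[6] lift (-13,18): star map gives -20.4558; window check -1.5 ≤ -20.4558 < -0.7 is false → out
[7] lift (-6,11): star map gives -10.5563; window check -1.5 ≤ -10.5563 < -0.7 is false → out

3, 5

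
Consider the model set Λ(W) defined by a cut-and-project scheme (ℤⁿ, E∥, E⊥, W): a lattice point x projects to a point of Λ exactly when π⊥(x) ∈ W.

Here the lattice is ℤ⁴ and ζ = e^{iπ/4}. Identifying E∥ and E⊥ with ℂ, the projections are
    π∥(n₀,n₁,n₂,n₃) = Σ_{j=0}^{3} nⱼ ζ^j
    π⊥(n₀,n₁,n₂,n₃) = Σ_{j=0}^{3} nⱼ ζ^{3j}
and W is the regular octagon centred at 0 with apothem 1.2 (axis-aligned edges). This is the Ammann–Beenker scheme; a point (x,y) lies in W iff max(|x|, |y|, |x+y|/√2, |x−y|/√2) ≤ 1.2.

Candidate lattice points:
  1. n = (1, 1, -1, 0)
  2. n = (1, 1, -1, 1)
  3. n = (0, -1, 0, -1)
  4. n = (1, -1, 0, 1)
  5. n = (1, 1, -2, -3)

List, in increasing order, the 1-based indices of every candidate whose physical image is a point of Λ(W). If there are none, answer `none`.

none

Internal map: ζ^{3j} for j=0..3 gives (1,0), (−√2/2,√2/2), (0,−1), (√2/2,√2/2).
candidate 1: n = (1, 1, -1, 0) → π⊥ ≈ (+0.29289, +1.70711); max(|x|,|y|,|x±y|/√2) = 1.70711 > 1.2 ⇒ ∉ W
candidate 2: n = (1, 1, -1, 1) → π⊥ ≈ (+1.00000, +2.41421); max(|x|,|y|,|x±y|/√2) = 2.41421 > 1.2 ⇒ ∉ W
candidate 3: n = (0, -1, 0, -1) → π⊥ ≈ (+0.00000, -1.41421); max(|x|,|y|,|x±y|/√2) = 1.41421 > 1.2 ⇒ ∉ W
candidate 4: n = (1, -1, 0, 1) → π⊥ ≈ (+2.41421, +0.00000); max(|x|,|y|,|x±y|/√2) = 2.41421 > 1.2 ⇒ ∉ W
candidate 5: n = (1, 1, -2, -3) → π⊥ ≈ (-1.82843, +0.58579); max(|x|,|y|,|x±y|/√2) = 1.82843 > 1.2 ⇒ ∉ W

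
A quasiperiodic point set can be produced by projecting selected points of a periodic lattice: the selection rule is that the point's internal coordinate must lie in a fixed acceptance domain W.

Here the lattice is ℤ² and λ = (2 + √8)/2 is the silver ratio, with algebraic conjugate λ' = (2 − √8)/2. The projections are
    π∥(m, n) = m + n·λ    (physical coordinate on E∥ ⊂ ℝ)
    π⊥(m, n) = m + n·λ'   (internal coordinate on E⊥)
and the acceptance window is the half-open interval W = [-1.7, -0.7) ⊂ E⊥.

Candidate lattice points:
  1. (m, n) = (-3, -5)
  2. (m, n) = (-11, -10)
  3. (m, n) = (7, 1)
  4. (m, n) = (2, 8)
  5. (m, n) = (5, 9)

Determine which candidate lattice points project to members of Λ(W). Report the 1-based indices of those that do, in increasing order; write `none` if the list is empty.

Numerically λ ≈ 2.414214 and λ' = −1/λ ≈ -0.414214.
#1 (-3,-5): internal coord -3 + (-5)·λ' = -0.928932; -0.928932 ∈ [-1.7, -0.7) → IN Λ
#2 (-11,-10): internal coord -11 + (-10)·λ' = -6.857864; -6.857864 ∉ [-1.7, -0.7) → out
#3 (7,1): internal coord 7 + (1)·λ' = +6.585786; +6.585786 ∉ [-1.7, -0.7) → out
#4 (2,8): internal coord 2 + (8)·λ' = -1.313708; -1.313708 ∈ [-1.7, -0.7) → IN Λ
#5 (5,9): internal coord 5 + (9)·λ' = +1.272078; +1.272078 ∉ [-1.7, -0.7) → out

1, 4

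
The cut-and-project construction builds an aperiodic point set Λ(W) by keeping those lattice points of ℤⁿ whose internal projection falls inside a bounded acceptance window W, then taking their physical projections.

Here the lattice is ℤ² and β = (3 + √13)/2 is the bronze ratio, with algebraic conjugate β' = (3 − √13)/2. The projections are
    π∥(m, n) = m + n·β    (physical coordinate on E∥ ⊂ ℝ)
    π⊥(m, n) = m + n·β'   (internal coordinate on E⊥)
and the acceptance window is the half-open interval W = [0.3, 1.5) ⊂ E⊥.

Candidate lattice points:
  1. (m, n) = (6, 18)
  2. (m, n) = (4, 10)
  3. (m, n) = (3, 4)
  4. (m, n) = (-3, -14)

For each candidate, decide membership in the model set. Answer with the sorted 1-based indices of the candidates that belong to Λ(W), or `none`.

1, 2, 4

Compute β' = (3−√13)/2 = -0.302776, so π⊥(m,n) = m -0.302776·n.
candidate 1: (m,n)=(6,18) → π∥ = 6+18·β ≈ 65.449961, π⊥ = 6+18·β' ≈ 0.550039 ∈ [0.3, 1.5) ⇒ IN Λ
candidate 2: (m,n)=(4,10) → π∥ = 4+10·β ≈ 37.027756, π⊥ = 4+10·β' ≈ 0.972244 ∈ [0.3, 1.5) ⇒ IN Λ
candidate 3: (m,n)=(3,4) → π∥ = 3+4·β ≈ 16.211103, π⊥ = 3+4·β' ≈ 1.788897 ∉ [0.3, 1.5) ⇒ out
candidate 4: (m,n)=(-3,-14) → π∥ = -3-14·β ≈ -49.238859, π⊥ = -3-14·β' ≈ 1.238859 ∈ [0.3, 1.5) ⇒ IN Λ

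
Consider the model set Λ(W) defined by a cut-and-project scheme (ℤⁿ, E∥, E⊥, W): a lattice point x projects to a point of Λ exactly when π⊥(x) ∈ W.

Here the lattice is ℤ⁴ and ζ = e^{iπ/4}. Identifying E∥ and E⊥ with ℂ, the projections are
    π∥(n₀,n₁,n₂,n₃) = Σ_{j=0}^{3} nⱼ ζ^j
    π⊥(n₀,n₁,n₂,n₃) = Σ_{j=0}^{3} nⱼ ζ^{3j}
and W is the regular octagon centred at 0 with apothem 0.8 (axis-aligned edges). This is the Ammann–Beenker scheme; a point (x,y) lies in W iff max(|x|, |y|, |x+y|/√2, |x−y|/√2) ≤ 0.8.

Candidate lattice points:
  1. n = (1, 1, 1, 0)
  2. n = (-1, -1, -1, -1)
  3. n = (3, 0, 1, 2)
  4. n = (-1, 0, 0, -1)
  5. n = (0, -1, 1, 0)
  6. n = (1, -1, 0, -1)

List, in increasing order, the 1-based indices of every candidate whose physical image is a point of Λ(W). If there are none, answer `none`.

With ζ = e^{iπ/4} the internal vectors are ζ^0,ζ^3,ζ^6,ζ^9.
candidate 1: n = (1, 1, 1, 0) → π⊥ ≈ (+0.2929, -0.2929); max(|x|,|y|,|x±y|/√2) = 0.4142 ≤ 0.8 ⇒ ∈ W
candidate 2: n = (-1, -1, -1, -1) → π⊥ ≈ (-1.0000, -0.4142); max(|x|,|y|,|x±y|/√2) = 1.0000 > 0.8 ⇒ ∉ W
candidate 3: n = (3, 0, 1, 2) → π⊥ ≈ (+4.4142, +0.4142); max(|x|,|y|,|x±y|/√2) = 4.4142 > 0.8 ⇒ ∉ W
candidate 4: n = (-1, 0, 0, -1) → π⊥ ≈ (-1.7071, -0.7071); max(|x|,|y|,|x±y|/√2) = 1.7071 > 0.8 ⇒ ∉ W
candidate 5: n = (0, -1, 1, 0) → π⊥ ≈ (+0.7071, -1.7071); max(|x|,|y|,|x±y|/√2) = 1.7071 > 0.8 ⇒ ∉ W
candidate 6: n = (1, -1, 0, -1) → π⊥ ≈ (+1.0000, -1.4142); max(|x|,|y|,|x±y|/√2) = 1.7071 > 0.8 ⇒ ∉ W

1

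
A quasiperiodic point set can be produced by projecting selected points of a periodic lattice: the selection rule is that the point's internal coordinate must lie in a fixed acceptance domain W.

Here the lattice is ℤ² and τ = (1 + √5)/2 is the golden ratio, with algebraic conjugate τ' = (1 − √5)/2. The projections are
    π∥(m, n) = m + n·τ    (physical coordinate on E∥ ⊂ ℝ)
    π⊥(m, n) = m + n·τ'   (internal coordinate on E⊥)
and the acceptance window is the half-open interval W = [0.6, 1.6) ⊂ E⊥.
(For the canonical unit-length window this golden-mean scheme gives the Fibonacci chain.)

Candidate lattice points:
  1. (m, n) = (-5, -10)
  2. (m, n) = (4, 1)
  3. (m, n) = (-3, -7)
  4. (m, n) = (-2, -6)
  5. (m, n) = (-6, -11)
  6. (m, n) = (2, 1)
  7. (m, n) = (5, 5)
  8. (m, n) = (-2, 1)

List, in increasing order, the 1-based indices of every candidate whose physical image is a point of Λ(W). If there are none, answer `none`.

1, 3, 5, 6

τ' = (1−√5)/2 ≈ -0.61803.
[1] lift (-5,-10): star map gives 1.18034; window check 0.6 ≤ 1.18034 < 1.6 is true → IN Λ
[2] lift (4,1): star map gives 3.38197; window check 0.6 ≤ 3.38197 < 1.6 is false → out
[3] lift (-3,-7): star map gives 1.32624; window check 0.6 ≤ 1.32624 < 1.6 is true → IN Λ
[4] lift (-2,-6): star map gives 1.70820; window check 0.6 ≤ 1.70820 < 1.6 is false → out
[5] lift (-6,-11): star map gives 0.79837; window check 0.6 ≤ 0.79837 < 1.6 is true → IN Λ
[6] lift (2,1): star map gives 1.38197; window check 0.6 ≤ 1.38197 < 1.6 is true → IN Λ
[7] lift (5,5): star map gives 1.90983; window check 0.6 ≤ 1.90983 < 1.6 is false → out
[8] lift (-2,1): star map gives -2.61803; window check 0.6 ≤ -2.61803 < 1.6 is false → out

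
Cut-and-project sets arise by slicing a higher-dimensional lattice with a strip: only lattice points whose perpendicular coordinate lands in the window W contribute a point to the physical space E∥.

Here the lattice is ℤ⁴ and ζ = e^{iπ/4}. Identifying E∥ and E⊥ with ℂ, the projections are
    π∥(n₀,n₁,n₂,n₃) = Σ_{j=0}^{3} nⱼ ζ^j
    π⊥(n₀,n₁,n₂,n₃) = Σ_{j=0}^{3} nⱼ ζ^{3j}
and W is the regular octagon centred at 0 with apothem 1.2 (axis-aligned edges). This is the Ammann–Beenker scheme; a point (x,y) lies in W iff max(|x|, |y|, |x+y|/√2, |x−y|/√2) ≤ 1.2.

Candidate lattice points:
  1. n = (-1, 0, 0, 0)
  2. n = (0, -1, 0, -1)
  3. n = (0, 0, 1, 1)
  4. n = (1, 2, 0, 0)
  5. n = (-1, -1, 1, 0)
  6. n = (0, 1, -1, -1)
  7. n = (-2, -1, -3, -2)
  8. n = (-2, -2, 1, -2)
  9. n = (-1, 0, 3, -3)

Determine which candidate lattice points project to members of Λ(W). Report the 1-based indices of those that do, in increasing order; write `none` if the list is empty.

1, 3

Internal map: ζ^{3j} for j=0..3 gives (1,0), (−√2/2,√2/2), (0,−1), (√2/2,√2/2).
#1 (-1, 0, 0, 0): internal (-1.0000, 0.0000); octagon support 1.0000 vs apothem 1.2 → ∈ W
#2 (0, -1, 0, -1): internal (0.0000, -1.4142); octagon support 1.4142 vs apothem 1.2 → ∉ W
#3 (0, 0, 1, 1): internal (0.7071, -0.2929); octagon support 0.7071 vs apothem 1.2 → ∈ W
#4 (1, 2, 0, 0): internal (-0.4142, 1.4142); octagon support 1.4142 vs apothem 1.2 → ∉ W
#5 (-1, -1, 1, 0): internal (-0.2929, -1.7071); octagon support 1.7071 vs apothem 1.2 → ∉ W
#6 (0, 1, -1, -1): internal (-1.4142, 1.0000); octagon support 1.7071 vs apothem 1.2 → ∉ W
#7 (-2, -1, -3, -2): internal (-2.7071, 0.8787); octagon support 2.7071 vs apothem 1.2 → ∉ W
#8 (-2, -2, 1, -2): internal (-2.0000, -3.8284); octagon support 4.1213 vs apothem 1.2 → ∉ W
#9 (-1, 0, 3, -3): internal (-3.1213, -5.1213); octagon support 5.8284 vs apothem 1.2 → ∉ W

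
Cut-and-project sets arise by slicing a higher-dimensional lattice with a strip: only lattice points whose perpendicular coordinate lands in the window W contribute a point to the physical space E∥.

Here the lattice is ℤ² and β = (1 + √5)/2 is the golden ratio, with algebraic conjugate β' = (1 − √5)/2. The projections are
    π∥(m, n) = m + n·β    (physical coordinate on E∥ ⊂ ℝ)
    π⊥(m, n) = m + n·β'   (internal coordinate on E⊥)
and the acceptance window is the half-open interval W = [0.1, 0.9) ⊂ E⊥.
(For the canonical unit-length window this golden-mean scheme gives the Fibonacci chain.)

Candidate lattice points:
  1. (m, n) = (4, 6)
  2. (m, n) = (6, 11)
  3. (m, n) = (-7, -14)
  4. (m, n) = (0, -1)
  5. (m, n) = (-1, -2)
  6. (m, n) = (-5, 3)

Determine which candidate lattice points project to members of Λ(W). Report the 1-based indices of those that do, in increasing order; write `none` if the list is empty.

β' = (1−√5)/2 ≈ -0.61803.
#1 (4,6): internal coord 4 + (6)·β' = +0.29180; +0.29180 ∈ [0.1, 0.9) → IN Λ
#2 (6,11): internal coord 6 + (11)·β' = -0.79837; -0.79837 ∉ [0.1, 0.9) → out
#3 (-7,-14): internal coord -7 + (-14)·β' = +1.65248; +1.65248 ∉ [0.1, 0.9) → out
#4 (0,-1): internal coord 0 + (-1)·β' = +0.61803; +0.61803 ∈ [0.1, 0.9) → IN Λ
#5 (-1,-2): internal coord -1 + (-2)·β' = +0.23607; +0.23607 ∈ [0.1, 0.9) → IN Λ
#6 (-5,3): internal coord -5 + (3)·β' = -6.85410; -6.85410 ∉ [0.1, 0.9) → out

1, 4, 5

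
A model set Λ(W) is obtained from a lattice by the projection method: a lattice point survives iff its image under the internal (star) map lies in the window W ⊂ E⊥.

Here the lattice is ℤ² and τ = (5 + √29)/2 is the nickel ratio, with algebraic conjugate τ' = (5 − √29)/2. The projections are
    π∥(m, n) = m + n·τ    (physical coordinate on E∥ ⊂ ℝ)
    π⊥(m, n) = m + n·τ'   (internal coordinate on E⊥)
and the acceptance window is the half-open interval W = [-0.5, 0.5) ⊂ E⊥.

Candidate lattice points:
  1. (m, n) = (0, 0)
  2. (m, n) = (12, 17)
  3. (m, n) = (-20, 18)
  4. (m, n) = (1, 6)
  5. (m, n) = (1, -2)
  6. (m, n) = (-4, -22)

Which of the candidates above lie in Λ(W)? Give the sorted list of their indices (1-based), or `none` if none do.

1, 4, 6

Compute τ' = (5−√29)/2 = -0.192582, so π⊥(m,n) = m -0.192582·n.
candidate 1: (m,n)=(0,0) → π∥ = 0+0·τ ≈ 0.000000, π⊥ = 0+0·τ' ≈ 0.000000 ∈ [-0.5, 0.5) ⇒ IN Λ
candidate 2: (m,n)=(12,17) → π∥ = 12+17·τ ≈ 100.273901, π⊥ = 12+17·τ' ≈ 8.726099 ∉ [-0.5, 0.5) ⇒ out
candidate 3: (m,n)=(-20,18) → π∥ = -20+18·τ ≈ 73.466483, π⊥ = -20+18·τ' ≈ -23.466483 ∉ [-0.5, 0.5) ⇒ out
candidate 4: (m,n)=(1,6) → π∥ = 1+6·τ ≈ 32.155494, π⊥ = 1+6·τ' ≈ -0.155494 ∈ [-0.5, 0.5) ⇒ IN Λ
candidate 5: (m,n)=(1,-2) → π∥ = 1-2·τ ≈ -9.385165, π⊥ = 1-2·τ' ≈ 1.385165 ∉ [-0.5, 0.5) ⇒ out
candidate 6: (m,n)=(-4,-22) → π∥ = -4-22·τ ≈ -118.236813, π⊥ = -4-22·τ' ≈ 0.236813 ∈ [-0.5, 0.5) ⇒ IN Λ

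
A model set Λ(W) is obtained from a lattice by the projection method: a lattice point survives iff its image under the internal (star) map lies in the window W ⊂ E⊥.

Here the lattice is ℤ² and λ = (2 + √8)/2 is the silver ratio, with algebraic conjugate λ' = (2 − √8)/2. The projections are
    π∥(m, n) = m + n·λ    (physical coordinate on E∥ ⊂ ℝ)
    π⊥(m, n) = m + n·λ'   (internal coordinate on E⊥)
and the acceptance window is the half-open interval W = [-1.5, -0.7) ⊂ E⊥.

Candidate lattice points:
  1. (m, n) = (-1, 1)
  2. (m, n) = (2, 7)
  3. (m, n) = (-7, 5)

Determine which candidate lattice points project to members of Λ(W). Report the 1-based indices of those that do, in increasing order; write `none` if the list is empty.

λ' = (2−√8)/2 ≈ -0.4142.
[1] lift (-1,1): star map gives -1.4142; window check -1.5 ≤ -1.4142 < -0.7 is true → IN Λ
[2] lift (2,7): star map gives -0.8995; window check -1.5 ≤ -0.8995 < -0.7 is true → IN Λ
[3] lift (-7,5): star map gives -9.0711; window check -1.5 ≤ -9.0711 < -0.7 is false → out

1, 2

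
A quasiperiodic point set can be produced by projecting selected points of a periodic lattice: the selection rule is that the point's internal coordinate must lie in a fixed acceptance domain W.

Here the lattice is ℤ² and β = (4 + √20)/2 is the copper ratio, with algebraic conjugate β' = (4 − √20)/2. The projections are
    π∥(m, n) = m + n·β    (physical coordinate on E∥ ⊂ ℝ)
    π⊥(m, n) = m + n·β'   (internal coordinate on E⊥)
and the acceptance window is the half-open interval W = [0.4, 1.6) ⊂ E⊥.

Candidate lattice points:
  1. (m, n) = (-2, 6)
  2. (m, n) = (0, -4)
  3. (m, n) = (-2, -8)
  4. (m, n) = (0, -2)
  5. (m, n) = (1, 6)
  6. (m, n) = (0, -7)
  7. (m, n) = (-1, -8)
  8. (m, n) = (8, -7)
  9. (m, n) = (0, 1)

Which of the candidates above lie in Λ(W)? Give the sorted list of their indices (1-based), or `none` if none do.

2, 4, 7

β' = (4−√20)/2 ≈ -0.236068.
[1] lift (-2,6): star map gives -3.416408; window check 0.4 ≤ -3.416408 < 1.6 is false → out
[2] lift (0,-4): star map gives 0.944272; window check 0.4 ≤ 0.944272 < 1.6 is true → IN Λ
[3] lift (-2,-8): star map gives -0.111456; window check 0.4 ≤ -0.111456 < 1.6 is false → out
[4] lift (0,-2): star map gives 0.472136; window check 0.4 ≤ 0.472136 < 1.6 is true → IN Λ
[5] lift (1,6): star map gives -0.416408; window check 0.4 ≤ -0.416408 < 1.6 is false → out
[6] lift (0,-7): star map gives 1.652476; window check 0.4 ≤ 1.652476 < 1.6 is false → out
[7] lift (-1,-8): star map gives 0.888544; window check 0.4 ≤ 0.888544 < 1.6 is true → IN Λ
[8] lift (8,-7): star map gives 9.652476; window check 0.4 ≤ 9.652476 < 1.6 is false → out
[9] lift (0,1): star map gives -0.236068; window check 0.4 ≤ -0.236068 < 1.6 is false → out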